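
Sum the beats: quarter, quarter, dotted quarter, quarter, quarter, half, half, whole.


Beat values:
  quarter = 1 beat
  quarter = 1 beat
  dotted quarter = 1.5 beats
  quarter = 1 beat
  quarter = 1 beat
  half = 2 beats
  half = 2 beats
  whole = 4 beats
Sum = 1 + 1 + 1.5 + 1 + 1 + 2 + 2 + 4
= 13.5 beats


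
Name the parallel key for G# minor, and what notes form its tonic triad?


Step by step:
Parallel keys share the same tonic but differ in mode
G# minor → parallel is G# major
Tonic triad of G# major = G# B# D#
= G# major; triad = G# B# D#


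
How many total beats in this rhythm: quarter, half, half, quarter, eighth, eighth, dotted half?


Beat values:
  quarter = 1 beat
  half = 2 beats
  half = 2 beats
  quarter = 1 beat
  eighth = 0.5 beats
  eighth = 0.5 beats
  dotted half = 3 beats
Sum = 1 + 2 + 2 + 1 + 0.5 + 0.5 + 3
= 10 beats


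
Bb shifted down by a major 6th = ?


Let's work it out.
major 6th: 6 letter names, 9 semitones
Letter: B - 5 → D
Pitch: Bb - 9 semitones, spelled as a D → Db
= Db


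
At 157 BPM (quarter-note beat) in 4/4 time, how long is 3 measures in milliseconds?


Step by step:
Quarter-note beat duration = 60000 / 157 ms
Beats per measure (4/4) = 4
One measure = 4 × 60000 / 157 = 240000 / 157 ms
3 measures = 3 × 240000 / 157 = 720000 / 157
= 4586.0 ms


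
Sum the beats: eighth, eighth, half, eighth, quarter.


Step by step:
Beat values:
  eighth = 0.5 beats
  eighth = 0.5 beats
  half = 2 beats
  eighth = 0.5 beats
  quarter = 1 beat
Sum = 0.5 + 0.5 + 2 + 0.5 + 1
= 4.5 beats


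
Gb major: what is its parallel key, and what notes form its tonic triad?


Parallel keys share the same tonic but differ in mode
Gb major → parallel is Gb minor
Tonic triad of Gb minor = Gb Bbb Db
= Gb minor; triad = Gb Bbb Db


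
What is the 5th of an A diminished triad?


Let's work it out.
Diminished triad = root + minor 3rd (3 semitones) + diminished 5th (6 semitones)
A triad on A stacks thirds, so the chord tones use letter names A-C-E
Root: A
Minor 3rd above A: C
Diminished 5th above A: Eb
The 5th = Eb


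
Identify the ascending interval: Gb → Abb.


Working:
Letter names: G → A spans 2 letter names → a 2nd
Semitones: Gb → Abb = 1 half-step
A 2nd of 1 semitone is a minor 2nd
= minor 2nd


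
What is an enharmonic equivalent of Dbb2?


Enharmonic notes sound the same pitch but are spelled with different letter names
Dbb and C name the same pitch class
= C2


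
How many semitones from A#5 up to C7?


Working:
Absolute semitone position = octave×12 + chromatic position
A#5: 5×12 + 10 = 70
C7: 7×12 + 0 = 84
Difference = 84 - 70 = 14
= 14 semitones


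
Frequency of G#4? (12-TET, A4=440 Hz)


Reasoning:
f = 440 × 2^(n/12) where n = semitones from A4
G#4: -1 semitones from A4
f = 440 × 2^(-1/12)
f = 415.30 Hz


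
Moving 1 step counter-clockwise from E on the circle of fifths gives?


Let's work it out.
Each counter-clockwise step moves down a perfect 5th (= up a perfect 4th)
From E: E → A
= A


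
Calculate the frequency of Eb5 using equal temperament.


Working:
f = 440 × 2^(n/12) where n = semitones from A4
Eb5: 6 semitones from A4
f = 440 × 2^(6/12)
f = 622.25 Hz


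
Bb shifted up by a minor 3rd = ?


Reasoning:
minor 3rd: 3 letter names, 3 semitones
Letter: B + 2 → D
Pitch: Bb + 3 semitones, spelled as a D → Db
= Db


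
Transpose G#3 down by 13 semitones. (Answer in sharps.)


Solution.
G#3: chromatic position 8 in octave 3 → absolute = 3×12 + 8 = 44
Transpose down 13: 44 - 13 = 31
31 = 2×12 + 7 → G in octave 2
Result = G2


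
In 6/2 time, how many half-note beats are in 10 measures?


Reasoning:
Time signature 6/2: the bottom number 2 means the half note gets one count
The top number 6 means 6 half-note beats per measure
Total = 6 × 10 measures
= 60 half-note beats


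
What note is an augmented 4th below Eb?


Working:
A 4th spans 4 letter names, so from E we land on B
An augmented 4th = 6 semitones below Eb
Spell B at that pitch: Bbb
= Bbb


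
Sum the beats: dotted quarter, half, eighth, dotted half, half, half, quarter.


Step by step:
Beat values:
  dotted quarter = 1.5 beats
  half = 2 beats
  eighth = 0.5 beats
  dotted half = 3 beats
  half = 2 beats
  half = 2 beats
  quarter = 1 beat
Sum = 1.5 + 2 + 0.5 + 3 + 2 + 2 + 1
= 12 beats


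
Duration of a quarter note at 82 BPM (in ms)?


Working:
One quarter-note beat = 60000 / BPM = 60000 / 82 ms
Duration = 60000 / 82
= 731.7 ms


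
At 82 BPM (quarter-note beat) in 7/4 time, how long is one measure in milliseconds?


Quarter-note beat duration = 60000 / 82 ms
Beats per measure (7/4) = 7
One measure = 7 × 60000 / 82 = 420000 / 82 ms
= 5122.0 ms


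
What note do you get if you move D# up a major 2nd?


Working:
major 2nd: 2 letter names, 2 semitones
Letter: D + 1 → E
Pitch: D# + 2 semitones, spelled as an E → E#
= E#


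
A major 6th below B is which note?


Solution.
A 6th spans 6 letter names, so from B we land on D
A major 6th = 9 semitones below B
Spell D at that pitch: D
= D


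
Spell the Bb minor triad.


Minor triad = root + minor 3rd (3 semitones) + perfect 5th (7 semitones)
A triad on Bb stacks thirds, so the chord tones use letter names B-D-F
Root: Bb
Minor 3rd above Bb: Db
Perfect 5th above Bb: F
Chord = Bb Db F


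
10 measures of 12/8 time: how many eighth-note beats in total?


Reasoning:
Time signature 12/8: the bottom number 8 means the eighth note gets one count
The top number 12 means 12 eighth-note beats per measure
Total = 12 × 10 measures
= 120 eighth-note beats


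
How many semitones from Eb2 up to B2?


Reasoning:
Absolute semitone position = octave×12 + chromatic position
Eb2: 2×12 + 3 = 27
B2: 2×12 + 11 = 35
Difference = 35 - 27 = 8
= 8 semitones


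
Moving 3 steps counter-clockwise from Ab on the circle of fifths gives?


Solution.
Each counter-clockwise step moves down a perfect 5th (= up a perfect 4th)
From Ab: Ab → Db → F#/Gb → B
= B


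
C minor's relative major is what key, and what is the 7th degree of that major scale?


Working:
The relative major shares the key signature and is a minor 3rd above the minor tonic
A minor 3rd above C is Eb
→ relative major of C minor is Eb major
Eb major scale: Eb F G Ab Bb C D
= Eb major; 7th degree = D


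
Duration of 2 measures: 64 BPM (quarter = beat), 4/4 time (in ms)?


Working:
Quarter-note beat duration = 60000 / 64 ms
Beats per measure (4/4) = 4
One measure = 4 × 60000 / 64 = 240000 / 64 ms
2 measures = 2 × 240000 / 64 = 480000 / 64
= 7500.0 ms


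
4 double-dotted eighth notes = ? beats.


Solution.
Base eighth note = 1/2 beats
Dot 1 adds half the previous value: +1/4
Dot 2 adds half the previous value: +1/8
One double-dotted eighth = 1/2 + 1/4 + 1/8 = 7/8
4 of them = 4 × 7/8 = 7/2
= 7/2 beats


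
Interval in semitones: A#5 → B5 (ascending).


Let's work it out.
Absolute semitone position = octave×12 + chromatic position
A#5: 5×12 + 10 = 70
B5: 5×12 + 11 = 71
Difference = 71 - 70 = 1
= 1 semitone


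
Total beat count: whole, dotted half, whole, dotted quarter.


Solution.
Beat values:
  whole = 4 beats
  dotted half = 3 beats
  whole = 4 beats
  dotted quarter = 1.5 beats
Sum = 4 + 3 + 4 + 1.5
= 12.5 beats


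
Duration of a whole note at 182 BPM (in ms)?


Working:
One quarter-note beat = 60000 / BPM = 60000 / 182 ms
Whole note = 4 × quarter note
Duration = 4 × 60000 / 182 = 240000 / 182
= 1318.7 ms


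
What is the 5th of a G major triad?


Let's work it out.
Major triad = root + major 3rd (4 semitones) + perfect 5th (7 semitones)
A triad on G stacks thirds, so the chord tones use letter names G-B-D
Root: G
Major 3rd above G: B
Perfect 5th above G: D
The 5th = D


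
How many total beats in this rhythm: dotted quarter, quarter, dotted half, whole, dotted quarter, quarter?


Reasoning:
Beat values:
  dotted quarter = 1.5 beats
  quarter = 1 beat
  dotted half = 3 beats
  whole = 4 beats
  dotted quarter = 1.5 beats
  quarter = 1 beat
Sum = 1.5 + 1 + 3 + 4 + 1.5 + 1
= 12 beats


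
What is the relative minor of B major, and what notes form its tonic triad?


Solution.
The relative minor shares the major's key signature and starts on its 6th degree
6th degree = a major 6th above the tonic; a major 6th above B is G#
→ relative minor of B major is G# minor
Tonic triad of G# minor = root + minor 3rd + perfect 5th = G# B D#
= G# minor; triad = G# B D#


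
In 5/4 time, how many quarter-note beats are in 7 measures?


Let's work it out.
Time signature 5/4: the bottom number 4 means the quarter note gets one count
The top number 5 means 5 quarter-note beats per measure
Total = 5 × 7 measures
= 35 quarter-note beats


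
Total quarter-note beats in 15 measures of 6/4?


Reasoning:
Time signature 6/4: the bottom number 4 means the quarter note gets one count
The top number 6 means 6 quarter-note beats per measure
Total = 6 × 15 measures
= 90 quarter-note beats


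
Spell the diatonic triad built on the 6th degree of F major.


Working:
F major scale: F G A Bb C D E
Diatonic triad on degree 6 stacks scale notes 6, 1, 3: D F A
D→F = 3 semitones; D→A = 7 semitones → minor triad
= D F A (minor)


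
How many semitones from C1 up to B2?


Let's work it out.
Absolute semitone position = octave×12 + chromatic position
C1: 1×12 + 0 = 12
B2: 2×12 + 11 = 35
Difference = 35 - 12 = 23
= 23 semitones


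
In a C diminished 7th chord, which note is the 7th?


Solution.
Diminished 7th chord = root + minor 3rd + diminished 5th + diminished 7th
Seventh chords stack in thirds, so the letter names are C-E-G-B
Root: C
Minor 3rd above C: Eb
Diminished 5th above C: Gb
Diminished 7th above C: Bbb
The 7th = Bbb


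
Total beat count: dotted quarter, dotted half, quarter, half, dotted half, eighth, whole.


Beat values:
  dotted quarter = 1.5 beats
  dotted half = 3 beats
  quarter = 1 beat
  half = 2 beats
  dotted half = 3 beats
  eighth = 0.5 beats
  whole = 4 beats
Sum = 1.5 + 3 + 1 + 2 + 3 + 0.5 + 4
= 15 beats


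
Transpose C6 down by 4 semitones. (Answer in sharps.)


Working:
C6: chromatic position 0 in octave 6 → absolute = 6×12 + 0 = 72
Transpose down 4: 72 - 4 = 68
68 = 5×12 + 8 → G# in octave 5
Result = G#5


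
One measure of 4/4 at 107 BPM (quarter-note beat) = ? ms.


Working:
Quarter-note beat duration = 60000 / 107 ms
Beats per measure (4/4) = 4
One measure = 4 × 60000 / 107 = 240000 / 107 ms
= 2243.0 ms


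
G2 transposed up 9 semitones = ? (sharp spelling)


Reasoning:
G2: chromatic position 7 in octave 2 → absolute = 2×12 + 7 = 31
Transpose up 9: 31 + 9 = 40
40 = 3×12 + 4 → E in octave 3
Result = E3


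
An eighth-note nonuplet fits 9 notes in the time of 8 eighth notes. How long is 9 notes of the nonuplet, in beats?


Nonuplet: 9 notes occupy the space of 8 eighth notes
Space = 8 × 1/2 = 4 beats
Each nonuplet note = 4 / 9 = 4/9 beats
9 notes = 9 × 4/9 = 4
= 4 beats


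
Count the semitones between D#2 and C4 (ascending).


Absolute semitone position = octave×12 + chromatic position
D#2: 2×12 + 3 = 27
C4: 4×12 + 0 = 48
Difference = 48 - 27 = 21
= 21 semitones


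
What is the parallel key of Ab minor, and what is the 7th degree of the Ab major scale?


Working:
Parallel keys share the same tonic but differ in mode
Ab minor → parallel is Ab major
Ab major scale: Ab Bb C Db Eb F G
= Ab major; 7th degree = G


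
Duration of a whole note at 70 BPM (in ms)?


Let's work it out.
One quarter-note beat = 60000 / BPM = 60000 / 70 ms
Whole note = 4 × quarter note
Duration = 4 × 60000 / 70 = 240000 / 70
= 3428.6 ms


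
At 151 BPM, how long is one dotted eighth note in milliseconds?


Solution.
One quarter-note beat = 60000 / BPM = 60000 / 151 ms
Dotted eighth note = 3/4 × quarter note
Duration = 3/4 × 60000 / 151 = 45000 / 151
= 298.0 ms


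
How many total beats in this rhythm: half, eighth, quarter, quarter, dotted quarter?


Step by step:
Beat values:
  half = 2 beats
  eighth = 0.5 beats
  quarter = 1 beat
  quarter = 1 beat
  dotted quarter = 1.5 beats
Sum = 2 + 0.5 + 1 + 1 + 1.5
= 6 beats


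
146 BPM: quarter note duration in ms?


One quarter-note beat = 60000 / BPM = 60000 / 146 ms
Duration = 60000 / 146
= 411.0 ms


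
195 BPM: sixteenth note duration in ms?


Working:
One quarter-note beat = 60000 / BPM = 60000 / 195 ms
Sixteenth note = 1/4 × quarter note
Duration = 1/4 × 60000 / 195 = 15000 / 195
= 76.9 ms


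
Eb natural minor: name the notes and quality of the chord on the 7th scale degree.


Eb natural minor scale: Eb F Gb Ab Bb Cb Db
Diatonic triad on degree 7 stacks scale notes 7, 2, 4: Db F Ab
Db→F = 4 semitones; Db→Ab = 7 semitones → major triad
= Db F Ab (major)


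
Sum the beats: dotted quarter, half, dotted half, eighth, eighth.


Solution.
Beat values:
  dotted quarter = 1.5 beats
  half = 2 beats
  dotted half = 3 beats
  eighth = 0.5 beats
  eighth = 0.5 beats
Sum = 1.5 + 2 + 3 + 0.5 + 0.5
= 7.5 beats


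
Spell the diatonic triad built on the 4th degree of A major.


Step by step:
A major scale: A B C# D E F# G#
Diatonic triad on degree 4 stacks scale notes 4, 6, 1: D F# A
D→F# = 4 semitones; D→A = 7 semitones → major triad
= D F# A (major)


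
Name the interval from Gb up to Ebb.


Letter names: G → E spans 6 letter names → a 6th
Semitones: Gb → Ebb = 8 half-steps
A 6th of 8 semitones is a minor 6th
= minor 6th


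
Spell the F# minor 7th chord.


Solution.
Minor 7th chord = root + minor 3rd + perfect 5th + minor 7th
Seventh chords stack in thirds, so the letter names are F-A-C-E
Root: F#
Minor 3rd above F#: A
Perfect 5th above F#: C#
Minor 7th above F#: E
Chord = F# A C# E


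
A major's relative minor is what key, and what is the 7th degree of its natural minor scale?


Working:
The relative minor shares the major's key signature and starts on its 6th degree
6th degree = a major 6th above the tonic; a major 6th above A is F#
→ relative minor of A major is F# minor
F# natural minor scale: F# G# A B C# D E
= F# minor; 7th degree = E


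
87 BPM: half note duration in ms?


Solution.
One quarter-note beat = 60000 / BPM = 60000 / 87 ms
Half note = 2 × quarter note
Duration = 2 × 60000 / 87 = 120000 / 87
= 1379.3 ms


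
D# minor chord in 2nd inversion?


Working:
Root position: D# F# A#
2nd inversion: move root and 3rd up an octave
Bass note: A#
Notes (bottom to top) = A# D# F#


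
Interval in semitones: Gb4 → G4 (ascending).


Absolute semitone position = octave×12 + chromatic position
Gb4: 4×12 + 6 = 54
G4: 4×12 + 7 = 55
Difference = 55 - 54 = 1
= 1 semitone


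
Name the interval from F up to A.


Letter names: F → A spans 3 letter names → a 3rd
Semitones: F → A = 4 half-steps
A 3rd of 4 semitones is a major 3rd
= major 3rd


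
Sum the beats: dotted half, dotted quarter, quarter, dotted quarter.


Let's work it out.
Beat values:
  dotted half = 3 beats
  dotted quarter = 1.5 beats
  quarter = 1 beat
  dotted quarter = 1.5 beats
Sum = 3 + 1.5 + 1 + 1.5
= 7 beats


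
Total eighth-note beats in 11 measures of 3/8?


Let's work it out.
Time signature 3/8: the bottom number 8 means the eighth note gets one count
The top number 3 means 3 eighth-note beats per measure
Total = 3 × 11 measures
= 33 eighth-note beats


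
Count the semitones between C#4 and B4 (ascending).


Working:
Absolute semitone position = octave×12 + chromatic position
C#4: 4×12 + 1 = 49
B4: 4×12 + 11 = 59
Difference = 59 - 49 = 10
= 10 semitones


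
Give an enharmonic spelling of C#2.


Step by step:
Enharmonic notes sound the same pitch but are spelled with different letter names
C# and Db name the same pitch class
= Db2


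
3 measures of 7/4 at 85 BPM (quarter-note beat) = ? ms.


Quarter-note beat duration = 60000 / 85 ms
Beats per measure (7/4) = 7
One measure = 7 × 60000 / 85 = 420000 / 85 ms
3 measures = 3 × 420000 / 85 = 1260000 / 85
= 14823.5 ms


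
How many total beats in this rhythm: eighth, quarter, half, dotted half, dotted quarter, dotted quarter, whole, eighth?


Solution.
Beat values:
  eighth = 0.5 beats
  quarter = 1 beat
  half = 2 beats
  dotted half = 3 beats
  dotted quarter = 1.5 beats
  dotted quarter = 1.5 beats
  whole = 4 beats
  eighth = 0.5 beats
Sum = 0.5 + 1 + 2 + 3 + 1.5 + 1.5 + 4 + 0.5
= 14 beats


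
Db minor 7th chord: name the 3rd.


Let's work it out.
Minor 7th chord = root + minor 3rd + perfect 5th + minor 7th
Seventh chords stack in thirds, so the letter names are D-F-A-C
Root: Db
Minor 3rd above Db: Fb
Perfect 5th above Db: Ab
Minor 7th above Db: Cb
The 3rd = Fb


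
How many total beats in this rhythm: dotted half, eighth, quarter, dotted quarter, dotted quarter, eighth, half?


Beat values:
  dotted half = 3 beats
  eighth = 0.5 beats
  quarter = 1 beat
  dotted quarter = 1.5 beats
  dotted quarter = 1.5 beats
  eighth = 0.5 beats
  half = 2 beats
Sum = 3 + 0.5 + 1 + 1.5 + 1.5 + 0.5 + 2
= 10 beats


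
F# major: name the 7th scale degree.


Solution.
Major scale pattern: W-W-H-W-W-W-H (2-2-1-2-2-2-1 semitones)
Starting from F#:
  F# + 2 semitones → G#
  G# + 2 semitones → A#
  A# + 1 semitone → B
  B + 2 semitones → C#
  C# + 2 semitones → D#
  D# + 2 semitones → E#
  E# + 1 semitone → F#
Scale: F# G# A# B C# D# E#
Degree 7 = E#


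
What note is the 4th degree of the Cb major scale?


Step by step:
Major scale pattern: W-W-H-W-W-W-H (2-2-1-2-2-2-1 semitones)
Starting from Cb:
  Cb + 2 semitones → Db
  Db + 2 semitones → Eb
  Eb + 1 semitone → Fb
  Fb + 2 semitones → Gb
  Gb + 2 semitones → Ab
  Ab + 2 semitones → Bb
  Bb + 1 semitone → Cb
Scale: Cb Db Eb Fb Gb Ab Bb
Degree 4 = Fb


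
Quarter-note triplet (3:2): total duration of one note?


Solution.
Triplet: 3 notes occupy the space of 2 quarter notes
Space = 2 × 1 = 2 beats
Each triplet note = 2 / 3 = 2/3 beats
= 2/3 beats


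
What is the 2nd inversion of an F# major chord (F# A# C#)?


Step by step:
Root position: F# A# C#
2nd inversion: move root and 3rd up an octave
Bass note: C#
Notes (bottom to top) = C# F# A#


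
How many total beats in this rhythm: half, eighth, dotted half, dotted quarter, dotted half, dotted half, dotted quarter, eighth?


Beat values:
  half = 2 beats
  eighth = 0.5 beats
  dotted half = 3 beats
  dotted quarter = 1.5 beats
  dotted half = 3 beats
  dotted half = 3 beats
  dotted quarter = 1.5 beats
  eighth = 0.5 beats
Sum = 2 + 0.5 + 3 + 1.5 + 3 + 3 + 1.5 + 0.5
= 15 beats


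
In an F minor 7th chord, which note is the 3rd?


Let's work it out.
Minor 7th chord = root + minor 3rd + perfect 5th + minor 7th
Seventh chords stack in thirds, so the letter names are F-A-C-E
Root: F
Minor 3rd above F: Ab
Perfect 5th above F: C
Minor 7th above F: Eb
The 3rd = Ab


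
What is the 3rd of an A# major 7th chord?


Major 7th chord = root + major 3rd + perfect 5th + major 7th
Seventh chords stack in thirds, so the letter names are A-C-E-G
Root: A#
Major 3rd above A#: C##
Perfect 5th above A#: E#
Major 7th above A#: G##
The 3rd = C##


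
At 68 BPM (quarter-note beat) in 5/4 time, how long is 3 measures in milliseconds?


Solution.
Quarter-note beat duration = 60000 / 68 ms
Beats per measure (5/4) = 5
One measure = 5 × 60000 / 68 = 300000 / 68 ms
3 measures = 3 × 300000 / 68 = 900000 / 68
= 13235.3 ms


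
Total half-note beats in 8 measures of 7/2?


Working:
Time signature 7/2: the bottom number 2 means the half note gets one count
The top number 7 means 7 half-note beats per measure
Total = 7 × 8 measures
= 56 half-note beats


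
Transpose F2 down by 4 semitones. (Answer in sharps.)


Working:
F2: chromatic position 5 in octave 2 → absolute = 2×12 + 5 = 29
Transpose down 4: 29 - 4 = 25
25 = 2×12 + 1 → C# in octave 2
Result = C#2


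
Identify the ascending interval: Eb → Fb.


Solution.
Letter names: E → F spans 2 letter names → a 2nd
Semitones: Eb → Fb = 1 half-step
A 2nd of 1 semitone is a minor 2nd
= minor 2nd


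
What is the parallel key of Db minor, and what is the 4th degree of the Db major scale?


Let's work it out.
Parallel keys share the same tonic but differ in mode
Db minor → parallel is Db major
Db major scale: Db Eb F Gb Ab Bb C
= Db major; 4th degree = Gb


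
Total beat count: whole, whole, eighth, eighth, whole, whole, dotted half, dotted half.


Beat values:
  whole = 4 beats
  whole = 4 beats
  eighth = 0.5 beats
  eighth = 0.5 beats
  whole = 4 beats
  whole = 4 beats
  dotted half = 3 beats
  dotted half = 3 beats
Sum = 4 + 4 + 0.5 + 0.5 + 4 + 4 + 3 + 3
= 23 beats


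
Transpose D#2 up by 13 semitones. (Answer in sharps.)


D#2: chromatic position 3 in octave 2 → absolute = 2×12 + 3 = 27
Transpose up 13: 27 + 13 = 40
40 = 3×12 + 4 → E in octave 3
Result = E3


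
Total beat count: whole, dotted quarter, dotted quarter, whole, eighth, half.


Reasoning:
Beat values:
  whole = 4 beats
  dotted quarter = 1.5 beats
  dotted quarter = 1.5 beats
  whole = 4 beats
  eighth = 0.5 beats
  half = 2 beats
Sum = 4 + 1.5 + 1.5 + 4 + 0.5 + 2
= 13.5 beats


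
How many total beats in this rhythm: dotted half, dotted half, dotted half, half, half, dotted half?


Step by step:
Beat values:
  dotted half = 3 beats
  dotted half = 3 beats
  dotted half = 3 beats
  half = 2 beats
  half = 2 beats
  dotted half = 3 beats
Sum = 3 + 3 + 3 + 2 + 2 + 3
= 16 beats


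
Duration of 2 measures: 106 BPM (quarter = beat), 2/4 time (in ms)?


Working:
Quarter-note beat duration = 60000 / 106 ms
Beats per measure (2/4) = 2
One measure = 2 × 60000 / 106 = 120000 / 106 ms
2 measures = 2 × 120000 / 106 = 240000 / 106
= 2264.2 ms


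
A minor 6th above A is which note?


Let's work it out.
A 6th spans 6 letter names, so from A we land on F
A minor 6th = 8 semitones above A
Spell F at that pitch: F
= F


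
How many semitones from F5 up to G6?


Let's work it out.
Absolute semitone position = octave×12 + chromatic position
F5: 5×12 + 5 = 65
G6: 6×12 + 7 = 79
Difference = 79 - 65 = 14
= 14 semitones


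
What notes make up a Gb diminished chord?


Solution.
Diminished triad = root + minor 3rd (3 semitones) + diminished 5th (6 semitones)
A triad on Gb stacks thirds, so the chord tones use letter names G-B-D
Root: Gb
Minor 3rd above Gb: Bbb
Diminished 5th above Gb: Dbb
Chord = Gb Bbb Dbb


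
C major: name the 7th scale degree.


Working:
Major scale pattern: W-W-H-W-W-W-H (2-2-1-2-2-2-1 semitones)
Starting from C:
  C + 2 semitones → D
  D + 2 semitones → E
  E + 1 semitone → F
  F + 2 semitones → G
  G + 2 semitones → A
  A + 2 semitones → B
  B + 1 semitone → C
Scale: C D E F G A B
Degree 7 = B


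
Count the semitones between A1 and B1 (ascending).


Solution.
Absolute semitone position = octave×12 + chromatic position
A1: 1×12 + 9 = 21
B1: 1×12 + 11 = 23
Difference = 23 - 21 = 2
= 2 semitones


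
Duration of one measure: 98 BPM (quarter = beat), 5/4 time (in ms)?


Working:
Quarter-note beat duration = 60000 / 98 ms
Beats per measure (5/4) = 5
One measure = 5 × 60000 / 98 = 300000 / 98 ms
= 3061.2 ms


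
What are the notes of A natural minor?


Reasoning:
Natural minor scale pattern: W-H-W-W-H-W-W (2-1-2-2-1-2-2 semitones)
Starting from A:
  A + 2 semitones → B
  B + 1 semitone → C
  C + 2 semitones → D
  D + 2 semitones → E
  E + 1 semitone → F
  F + 2 semitones → G
  G + 2 semitones → A
Scale = A B C D E F G


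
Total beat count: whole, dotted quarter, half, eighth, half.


Step by step:
Beat values:
  whole = 4 beats
  dotted quarter = 1.5 beats
  half = 2 beats
  eighth = 0.5 beats
  half = 2 beats
Sum = 4 + 1.5 + 2 + 0.5 + 2
= 10 beats


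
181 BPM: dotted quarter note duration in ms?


Reasoning:
One quarter-note beat = 60000 / BPM = 60000 / 181 ms
Dotted quarter note = 3/2 × quarter note
Duration = 3/2 × 60000 / 181 = 90000 / 181
= 497.2 ms


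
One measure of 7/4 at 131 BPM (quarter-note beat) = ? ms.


Quarter-note beat duration = 60000 / 131 ms
Beats per measure (7/4) = 7
One measure = 7 × 60000 / 131 = 420000 / 131 ms
= 3206.1 ms


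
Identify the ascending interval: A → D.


Letter names: A → D spans 4 letter names → a 4th
Semitones: A → D = 5 half-steps
A 4th of 5 semitones is a perfect 4th
= perfect 4th


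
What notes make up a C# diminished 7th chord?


Diminished 7th chord = root + minor 3rd + diminished 5th + diminished 7th
Seventh chords stack in thirds, so the letter names are C-E-G-B
Root: C#
Minor 3rd above C#: E
Diminished 5th above C#: G
Diminished 7th above C#: Bb
Chord = C# E G Bb


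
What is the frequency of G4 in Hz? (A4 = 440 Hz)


Reasoning:
f = 440 × 2^(n/12) where n = semitones from A4
G4: -2 semitones from A4
f = 440 × 2^(-2/12)
f = 392.00 Hz


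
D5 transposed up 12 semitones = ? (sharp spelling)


Let's work it out.
D5: chromatic position 2 in octave 5 → absolute = 5×12 + 2 = 62
Transpose up 12: 62 + 12 = 74
74 = 6×12 + 2 → D in octave 6
Result = D6


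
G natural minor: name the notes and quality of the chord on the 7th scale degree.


G natural minor scale: G A Bb C D Eb F
Diatonic triad on degree 7 stacks scale notes 7, 2, 4: F A C
F→A = 4 semitones; F→C = 7 semitones → major triad
= F A C (major)


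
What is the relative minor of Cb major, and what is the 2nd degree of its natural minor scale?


The relative minor shares the major's key signature and starts on its 6th degree
6th degree = a major 6th above the tonic; a major 6th above Cb is Ab
→ relative minor of Cb major is Ab minor
Ab natural minor scale: Ab Bb Cb Db Eb Fb Gb
= Ab minor; 2nd degree = Bb


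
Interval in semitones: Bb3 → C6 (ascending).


Reasoning:
Absolute semitone position = octave×12 + chromatic position
Bb3: 3×12 + 10 = 46
C6: 6×12 + 0 = 72
Difference = 72 - 46 = 26
= 26 semitones


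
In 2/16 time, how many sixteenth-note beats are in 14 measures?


Reasoning:
Time signature 2/16: the bottom number 16 means the sixteenth note gets one count
The top number 2 means 2 sixteenth-note beats per measure
Total = 2 × 14 measures
= 28 sixteenth-note beats


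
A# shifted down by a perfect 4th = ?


Solution.
perfect 4th: 4 letter names, 5 semitones
Letter: A - 3 → E
Pitch: A# - 5 semitones, spelled as an E → E#
= E#


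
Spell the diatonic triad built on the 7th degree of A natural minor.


A natural minor scale: A B C D E F G
Diatonic triad on degree 7 stacks scale notes 7, 2, 4: G B D
G→B = 4 semitones; G→D = 7 semitones → major triad
= G B D (major)


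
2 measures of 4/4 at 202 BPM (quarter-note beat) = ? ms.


Let's work it out.
Quarter-note beat duration = 60000 / 202 ms
Beats per measure (4/4) = 4
One measure = 4 × 60000 / 202 = 240000 / 202 ms
2 measures = 2 × 240000 / 202 = 480000 / 202
= 2376.2 ms


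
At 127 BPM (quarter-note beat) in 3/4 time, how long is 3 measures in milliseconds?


Reasoning:
Quarter-note beat duration = 60000 / 127 ms
Beats per measure (3/4) = 3
One measure = 3 × 60000 / 127 = 180000 / 127 ms
3 measures = 3 × 180000 / 127 = 540000 / 127
= 4252.0 ms


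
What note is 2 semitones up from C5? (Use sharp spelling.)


Step by step:
C5: chromatic position 0 in octave 5 → absolute = 5×12 + 0 = 60
Transpose up 2: 60 + 2 = 62
62 = 5×12 + 2 → D in octave 5
Result = D5


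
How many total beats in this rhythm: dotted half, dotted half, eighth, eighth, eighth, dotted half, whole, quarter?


Step by step:
Beat values:
  dotted half = 3 beats
  dotted half = 3 beats
  eighth = 0.5 beats
  eighth = 0.5 beats
  eighth = 0.5 beats
  dotted half = 3 beats
  whole = 4 beats
  quarter = 1 beat
Sum = 3 + 3 + 0.5 + 0.5 + 0.5 + 3 + 4 + 1
= 15.5 beats


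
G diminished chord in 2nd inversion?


Let's work it out.
Root position: G Bb Db
2nd inversion: move root and 3rd up an octave
Bass note: Db
Notes (bottom to top) = Db G Bb


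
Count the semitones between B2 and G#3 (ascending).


Step by step:
Absolute semitone position = octave×12 + chromatic position
B2: 2×12 + 11 = 35
G#3: 3×12 + 8 = 44
Difference = 44 - 35 = 9
= 9 semitones


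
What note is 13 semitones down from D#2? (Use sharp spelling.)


Working:
D#2: chromatic position 3 in octave 2 → absolute = 2×12 + 3 = 27
Transpose down 13: 27 - 13 = 14
14 = 1×12 + 2 → D in octave 1
Result = D1


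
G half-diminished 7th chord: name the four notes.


Half-diminished 7th chord = root + minor 3rd + diminished 5th + minor 7th
Seventh chords stack in thirds, so the letter names are G-B-D-F
Root: G
Minor 3rd above G: Bb
Diminished 5th above G: Db
Minor 7th above G: F
Chord = G Bb Db F


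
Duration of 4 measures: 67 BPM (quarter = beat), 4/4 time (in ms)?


Working:
Quarter-note beat duration = 60000 / 67 ms
Beats per measure (4/4) = 4
One measure = 4 × 60000 / 67 = 240000 / 67 ms
4 measures = 4 × 240000 / 67 = 960000 / 67
= 14328.4 ms


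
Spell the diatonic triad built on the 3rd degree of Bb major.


Working:
Bb major scale: Bb C D Eb F G A
Diatonic triad on degree 3 stacks scale notes 3, 5, 7: D F A
D→F = 3 semitones; D→A = 7 semitones → minor triad
= D F A (minor)


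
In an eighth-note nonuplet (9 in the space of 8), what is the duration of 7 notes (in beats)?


Solution.
Nonuplet: 9 notes occupy the space of 8 eighth notes
Space = 8 × 1/2 = 4 beats
Each nonuplet note = 4 / 9 = 4/9 beats
7 notes = 7 × 4/9 = 28/9
= 28/9 beats


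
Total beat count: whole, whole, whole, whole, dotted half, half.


Solution.
Beat values:
  whole = 4 beats
  whole = 4 beats
  whole = 4 beats
  whole = 4 beats
  dotted half = 3 beats
  half = 2 beats
Sum = 4 + 4 + 4 + 4 + 3 + 2
= 21 beats


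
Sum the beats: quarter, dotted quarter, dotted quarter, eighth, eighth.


Working:
Beat values:
  quarter = 1 beat
  dotted quarter = 1.5 beats
  dotted quarter = 1.5 beats
  eighth = 0.5 beats
  eighth = 0.5 beats
Sum = 1 + 1.5 + 1.5 + 0.5 + 0.5
= 5 beats


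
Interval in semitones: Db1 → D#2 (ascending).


Absolute semitone position = octave×12 + chromatic position
Db1: 1×12 + 1 = 13
D#2: 2×12 + 3 = 27
Difference = 27 - 13 = 14
= 14 semitones


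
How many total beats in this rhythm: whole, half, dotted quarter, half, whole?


Step by step:
Beat values:
  whole = 4 beats
  half = 2 beats
  dotted quarter = 1.5 beats
  half = 2 beats
  whole = 4 beats
Sum = 4 + 2 + 1.5 + 2 + 4
= 13.5 beats


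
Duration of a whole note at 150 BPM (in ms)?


Working:
One quarter-note beat = 60000 / BPM = 60000 / 150 ms
Whole note = 4 × quarter note
Duration = 4 × 60000 / 150 = 240000 / 150
= 1600.0 ms


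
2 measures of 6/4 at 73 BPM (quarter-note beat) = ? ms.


Working:
Quarter-note beat duration = 60000 / 73 ms
Beats per measure (6/4) = 6
One measure = 6 × 60000 / 73 = 360000 / 73 ms
2 measures = 2 × 360000 / 73 = 720000 / 73
= 9863.0 ms


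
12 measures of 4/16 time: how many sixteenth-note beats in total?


Let's work it out.
Time signature 4/16: the bottom number 16 means the sixteenth note gets one count
The top number 4 means 4 sixteenth-note beats per measure
Total = 4 × 12 measures
= 48 sixteenth-note beats


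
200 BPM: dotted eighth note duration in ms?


Step by step:
One quarter-note beat = 60000 / BPM = 60000 / 200 ms
Dotted eighth note = 3/4 × quarter note
Duration = 3/4 × 60000 / 200 = 45000 / 200
= 225.0 ms


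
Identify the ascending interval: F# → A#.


Working:
Letter names: F → A spans 3 letter names → a 3rd
Semitones: F# → A# = 4 half-steps
A 3rd of 4 semitones is a major 3rd
= major 3rd


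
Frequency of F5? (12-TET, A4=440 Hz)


f = 440 × 2^(n/12) where n = semitones from A4
F5: 8 semitones from A4
f = 440 × 2^(8/12)
f = 698.46 Hz


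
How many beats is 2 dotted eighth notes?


Base eighth note = 1/2 beats
Dot 1 adds half the previous value: +1/4
One dotted eighth = 1/2 + 1/4 = 3/4
2 of them = 2 × 3/4 = 3/2
= 3/2 beats


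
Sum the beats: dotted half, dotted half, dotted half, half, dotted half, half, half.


Working:
Beat values:
  dotted half = 3 beats
  dotted half = 3 beats
  dotted half = 3 beats
  half = 2 beats
  dotted half = 3 beats
  half = 2 beats
  half = 2 beats
Sum = 3 + 3 + 3 + 2 + 3 + 2 + 2
= 18 beats


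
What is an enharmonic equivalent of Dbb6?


Reasoning:
Enharmonic notes sound the same pitch but are spelled with different letter names
Dbb and C name the same pitch class
= C6


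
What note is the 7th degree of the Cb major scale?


Major scale pattern: W-W-H-W-W-W-H (2-2-1-2-2-2-1 semitones)
Starting from Cb:
  Cb + 2 semitones → Db
  Db + 2 semitones → Eb
  Eb + 1 semitone → Fb
  Fb + 2 semitones → Gb
  Gb + 2 semitones → Ab
  Ab + 2 semitones → Bb
  Bb + 1 semitone → Cb
Scale: Cb Db Eb Fb Gb Ab Bb
Degree 7 = Bb


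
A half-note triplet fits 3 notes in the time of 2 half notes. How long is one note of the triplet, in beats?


Step by step:
Triplet: 3 notes occupy the space of 2 half notes
Space = 2 × 2 = 4 beats
Each triplet note = 4 / 3 = 4/3 beats
= 4/3 beats


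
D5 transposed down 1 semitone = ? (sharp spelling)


Working:
D5: chromatic position 2 in octave 5 → absolute = 5×12 + 2 = 62
Transpose down 1: 62 - 1 = 61
61 = 5×12 + 1 → C# in octave 5
Result = C#5


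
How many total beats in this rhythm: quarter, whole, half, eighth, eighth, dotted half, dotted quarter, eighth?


Step by step:
Beat values:
  quarter = 1 beat
  whole = 4 beats
  half = 2 beats
  eighth = 0.5 beats
  eighth = 0.5 beats
  dotted half = 3 beats
  dotted quarter = 1.5 beats
  eighth = 0.5 beats
Sum = 1 + 4 + 2 + 0.5 + 0.5 + 3 + 1.5 + 0.5
= 13 beats


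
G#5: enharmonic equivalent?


Working:
Enharmonic notes sound the same pitch but are spelled with different letter names
G# and Ab name the same pitch class
= Ab5


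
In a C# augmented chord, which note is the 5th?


Working:
Augmented triad = root + major 3rd (4 semitones) + augmented 5th (8 semitones)
A triad on C# stacks thirds, so the chord tones use letter names C-E-G
Root: C#
Major 3rd above C#: E#
Augmented 5th above C#: G##
The 5th = G##


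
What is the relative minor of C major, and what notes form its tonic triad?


The relative minor shares the major's key signature and starts on its 6th degree
6th degree = a major 6th above the tonic; a major 6th above C is A
→ relative minor of C major is A minor
Tonic triad of A minor = root + minor 3rd + perfect 5th = A C E
= A minor; triad = A C E


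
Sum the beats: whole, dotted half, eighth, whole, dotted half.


Reasoning:
Beat values:
  whole = 4 beats
  dotted half = 3 beats
  eighth = 0.5 beats
  whole = 4 beats
  dotted half = 3 beats
Sum = 4 + 3 + 0.5 + 4 + 3
= 14.5 beats


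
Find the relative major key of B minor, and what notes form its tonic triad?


The relative major shares the key signature and is a minor 3rd above the minor tonic
A minor 3rd above B is D
→ relative major of B minor is D major
Tonic triad of D major = root + major 3rd + perfect 5th = D F# A
= D major; triad = D F# A


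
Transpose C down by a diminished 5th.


diminished 5th: 5 letter names, 6 semitones
Letter: C - 4 → F
Pitch: C - 6 semitones, spelled as an F → F#
= F#


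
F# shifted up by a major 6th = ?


major 6th: 6 letter names, 9 semitones
Letter: F + 5 → D
Pitch: F# + 9 semitones, spelled as a D → D#
= D#


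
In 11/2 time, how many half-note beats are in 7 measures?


Let's work it out.
Time signature 11/2: the bottom number 2 means the half note gets one count
The top number 11 means 11 half-note beats per measure
Total = 11 × 7 measures
= 77 half-note beats


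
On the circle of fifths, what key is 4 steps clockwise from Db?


Reasoning:
Each clockwise step on the circle of fifths moves up a perfect 5th
From Db: Db → Ab → Eb → Bb → F
= F


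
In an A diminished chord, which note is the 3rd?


Working:
Diminished triad = root + minor 3rd (3 semitones) + diminished 5th (6 semitones)
A triad on A stacks thirds, so the chord tones use letter names A-C-E
Root: A
Minor 3rd above A: C
Diminished 5th above A: Eb
The 3rd = C


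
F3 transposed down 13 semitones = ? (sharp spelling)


F3: chromatic position 5 in octave 3 → absolute = 3×12 + 5 = 41
Transpose down 13: 41 - 13 = 28
28 = 2×12 + 4 → E in octave 2
Result = E2


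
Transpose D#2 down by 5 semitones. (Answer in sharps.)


Step by step:
D#2: chromatic position 3 in octave 2 → absolute = 2×12 + 3 = 27
Transpose down 5: 27 - 5 = 22
22 = 1×12 + 10 → A# in octave 1
Result = A#1


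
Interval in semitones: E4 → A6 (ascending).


Solution.
Absolute semitone position = octave×12 + chromatic position
E4: 4×12 + 4 = 52
A6: 6×12 + 9 = 81
Difference = 81 - 52 = 29
= 29 semitones


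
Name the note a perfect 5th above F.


Step by step:
A 5th spans 5 letter names, so from F we land on C
A perfect 5th = 7 semitones above F
Spell C at that pitch: C
= C


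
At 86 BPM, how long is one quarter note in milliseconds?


Working:
One quarter-note beat = 60000 / BPM = 60000 / 86 ms
Duration = 60000 / 86
= 697.7 ms


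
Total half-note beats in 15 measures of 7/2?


Time signature 7/2: the bottom number 2 means the half note gets one count
The top number 7 means 7 half-note beats per measure
Total = 7 × 15 measures
= 105 half-note beats


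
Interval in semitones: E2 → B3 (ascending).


Reasoning:
Absolute semitone position = octave×12 + chromatic position
E2: 2×12 + 4 = 28
B3: 3×12 + 11 = 47
Difference = 47 - 28 = 19
= 19 semitones


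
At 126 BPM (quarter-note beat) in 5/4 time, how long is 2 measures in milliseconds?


Working:
Quarter-note beat duration = 60000 / 126 ms
Beats per measure (5/4) = 5
One measure = 5 × 60000 / 126 = 300000 / 126 ms
2 measures = 2 × 300000 / 126 = 600000 / 126
= 4761.9 ms


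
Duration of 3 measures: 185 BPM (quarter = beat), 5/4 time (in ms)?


Step by step:
Quarter-note beat duration = 60000 / 185 ms
Beats per measure (5/4) = 5
One measure = 5 × 60000 / 185 = 300000 / 185 ms
3 measures = 3 × 300000 / 185 = 900000 / 185
= 4864.9 ms


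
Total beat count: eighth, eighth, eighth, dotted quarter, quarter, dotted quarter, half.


Reasoning:
Beat values:
  eighth = 0.5 beats
  eighth = 0.5 beats
  eighth = 0.5 beats
  dotted quarter = 1.5 beats
  quarter = 1 beat
  dotted quarter = 1.5 beats
  half = 2 beats
Sum = 0.5 + 0.5 + 0.5 + 1.5 + 1 + 1.5 + 2
= 7.5 beats


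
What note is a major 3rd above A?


Working:
A 3rd spans 3 letter names, so from A we land on C
A major 3rd = 4 semitones above A
Spell C at that pitch: C#
= C#


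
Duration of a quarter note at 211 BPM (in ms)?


One quarter-note beat = 60000 / BPM = 60000 / 211 ms
Duration = 60000 / 211
= 284.4 ms


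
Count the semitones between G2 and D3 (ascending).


Let's work it out.
Absolute semitone position = octave×12 + chromatic position
G2: 2×12 + 7 = 31
D3: 3×12 + 2 = 38
Difference = 38 - 31 = 7
= 7 semitones


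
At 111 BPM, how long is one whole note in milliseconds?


Solution.
One quarter-note beat = 60000 / BPM = 60000 / 111 ms
Whole note = 4 × quarter note
Duration = 4 × 60000 / 111 = 240000 / 111
= 2162.2 ms


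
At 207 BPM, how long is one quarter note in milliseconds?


One quarter-note beat = 60000 / BPM = 60000 / 207 ms
Duration = 60000 / 207
= 289.9 ms


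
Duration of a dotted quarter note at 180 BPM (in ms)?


Working:
One quarter-note beat = 60000 / BPM = 60000 / 180 ms
Dotted quarter note = 3/2 × quarter note
Duration = 3/2 × 60000 / 180 = 90000 / 180
= 500.0 ms
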